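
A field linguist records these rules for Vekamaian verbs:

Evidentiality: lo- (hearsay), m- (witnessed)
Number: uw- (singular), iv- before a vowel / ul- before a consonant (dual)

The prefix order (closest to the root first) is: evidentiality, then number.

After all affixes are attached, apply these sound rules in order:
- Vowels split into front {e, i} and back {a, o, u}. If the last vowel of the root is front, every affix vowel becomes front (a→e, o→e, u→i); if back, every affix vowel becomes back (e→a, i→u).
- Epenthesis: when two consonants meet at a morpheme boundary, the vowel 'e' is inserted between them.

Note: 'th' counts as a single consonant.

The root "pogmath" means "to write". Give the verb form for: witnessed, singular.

Attach evidentiality witnessed m- → mpogmath.
Attach number singular uw- → uwmpogmath.
Vowel harmony: no change.
Apply epenthesis: uwmpogmath → uwemepogmath.

uwemepogmath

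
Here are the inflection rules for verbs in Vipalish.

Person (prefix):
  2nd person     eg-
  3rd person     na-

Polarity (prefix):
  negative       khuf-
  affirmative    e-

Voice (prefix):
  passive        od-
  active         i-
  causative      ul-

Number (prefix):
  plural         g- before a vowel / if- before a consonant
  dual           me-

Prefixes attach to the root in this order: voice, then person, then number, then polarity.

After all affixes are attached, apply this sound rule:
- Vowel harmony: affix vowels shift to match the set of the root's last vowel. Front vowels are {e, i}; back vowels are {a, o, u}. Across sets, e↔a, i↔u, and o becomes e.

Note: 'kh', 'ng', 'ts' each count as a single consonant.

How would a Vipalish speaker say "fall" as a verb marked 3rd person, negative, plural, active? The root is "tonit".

khififneitonit

Attach voice active i- → itonit.
Attach person 3rd person na- → naitonit.
Attach number plural if- (before consonant 'n') → ifnaitonit.
Attach polarity negative khuf- → khufifnaitonit.
Apply vowel harmony: khufifnaitonit → khififneitonit.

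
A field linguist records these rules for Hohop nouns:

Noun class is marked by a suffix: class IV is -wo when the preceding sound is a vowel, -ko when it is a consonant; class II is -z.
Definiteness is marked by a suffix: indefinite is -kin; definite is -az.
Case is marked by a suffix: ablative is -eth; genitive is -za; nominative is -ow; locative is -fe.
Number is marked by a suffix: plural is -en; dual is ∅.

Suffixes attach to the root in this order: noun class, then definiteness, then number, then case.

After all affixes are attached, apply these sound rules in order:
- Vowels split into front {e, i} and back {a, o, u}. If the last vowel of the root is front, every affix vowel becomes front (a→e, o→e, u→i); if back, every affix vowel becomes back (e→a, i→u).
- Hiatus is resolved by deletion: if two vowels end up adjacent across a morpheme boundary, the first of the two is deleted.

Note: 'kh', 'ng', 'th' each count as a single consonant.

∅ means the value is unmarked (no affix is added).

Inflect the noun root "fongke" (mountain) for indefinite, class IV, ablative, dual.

fongkewekineth

Attach noun class class IV -wo (after vowel 'e') → fongkewo.
Attach definiteness indefinite -kin → fongkewokin.
number = dual: zero marking, form stays fongkewokin.
Attach case ablative -eth → fongkewokineth.
Apply vowel harmony: fongkewokineth → fongkewekineth.
Vowel deletion: no change.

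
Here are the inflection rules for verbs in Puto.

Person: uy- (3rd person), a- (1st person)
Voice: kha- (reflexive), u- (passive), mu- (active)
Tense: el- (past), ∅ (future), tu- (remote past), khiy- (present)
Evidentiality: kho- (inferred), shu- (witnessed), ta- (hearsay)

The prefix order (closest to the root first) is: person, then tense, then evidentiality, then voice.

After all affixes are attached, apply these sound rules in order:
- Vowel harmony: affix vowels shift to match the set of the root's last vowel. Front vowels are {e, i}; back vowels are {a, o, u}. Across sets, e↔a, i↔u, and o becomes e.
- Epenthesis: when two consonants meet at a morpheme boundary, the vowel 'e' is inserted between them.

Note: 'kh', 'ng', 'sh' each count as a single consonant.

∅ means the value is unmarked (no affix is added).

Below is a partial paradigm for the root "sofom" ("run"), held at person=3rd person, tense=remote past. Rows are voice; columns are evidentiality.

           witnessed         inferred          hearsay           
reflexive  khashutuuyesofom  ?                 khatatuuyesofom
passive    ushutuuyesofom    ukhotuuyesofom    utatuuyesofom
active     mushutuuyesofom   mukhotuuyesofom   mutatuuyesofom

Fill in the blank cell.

Attach person 3rd person uy- → uysofom.
Attach tense remote past tu- → tuuysofom.
Attach evidentiality inferred kho- → khotuuysofom.
Attach voice reflexive kha- → khakhotuuysofom.
Vowel harmony: no change.
Apply epenthesis: khakhotuuysofom → khakhotuuyesofom.

khakhotuuyesofom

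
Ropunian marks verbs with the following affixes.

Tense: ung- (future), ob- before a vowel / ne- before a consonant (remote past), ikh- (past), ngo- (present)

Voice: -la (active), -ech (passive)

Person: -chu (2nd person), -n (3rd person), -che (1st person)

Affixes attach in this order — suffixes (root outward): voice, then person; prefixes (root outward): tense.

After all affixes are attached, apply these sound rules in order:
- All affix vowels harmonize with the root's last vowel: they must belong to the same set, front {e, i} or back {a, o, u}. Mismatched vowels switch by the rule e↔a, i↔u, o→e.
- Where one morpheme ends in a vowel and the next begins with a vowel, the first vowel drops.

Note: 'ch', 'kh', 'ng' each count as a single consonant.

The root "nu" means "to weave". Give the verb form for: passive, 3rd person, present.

ngonachn

Attach voice passive -ech → nuech.
Attach person 3rd person -n → nuechn.
Attach tense present ngo- → ngonuechn.
Apply vowel harmony: ngonuechn → ngonuachn.
Apply vowel deletion: ngonuachn → ngonachn.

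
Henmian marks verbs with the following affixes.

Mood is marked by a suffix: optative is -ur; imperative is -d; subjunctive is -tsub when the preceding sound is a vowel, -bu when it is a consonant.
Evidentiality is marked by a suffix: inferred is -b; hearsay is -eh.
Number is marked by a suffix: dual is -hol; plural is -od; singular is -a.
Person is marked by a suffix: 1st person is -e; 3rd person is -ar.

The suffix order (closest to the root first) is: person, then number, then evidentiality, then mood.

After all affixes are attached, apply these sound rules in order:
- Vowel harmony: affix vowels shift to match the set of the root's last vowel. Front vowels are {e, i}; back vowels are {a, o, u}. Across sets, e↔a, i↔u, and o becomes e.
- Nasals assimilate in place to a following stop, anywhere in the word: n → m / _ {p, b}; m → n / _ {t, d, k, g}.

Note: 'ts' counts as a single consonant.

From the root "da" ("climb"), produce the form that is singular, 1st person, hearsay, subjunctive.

daaaahbu

Attach person 1st person -e → dae.
Attach number singular -a → daea.
Attach evidentiality hearsay -eh → daeaeh.
Attach mood subjunctive -bu (after consonant 'h') → daeaehbu.
Apply vowel harmony: daeaehbu → daaaahbu.
Nasal assimilation: no change.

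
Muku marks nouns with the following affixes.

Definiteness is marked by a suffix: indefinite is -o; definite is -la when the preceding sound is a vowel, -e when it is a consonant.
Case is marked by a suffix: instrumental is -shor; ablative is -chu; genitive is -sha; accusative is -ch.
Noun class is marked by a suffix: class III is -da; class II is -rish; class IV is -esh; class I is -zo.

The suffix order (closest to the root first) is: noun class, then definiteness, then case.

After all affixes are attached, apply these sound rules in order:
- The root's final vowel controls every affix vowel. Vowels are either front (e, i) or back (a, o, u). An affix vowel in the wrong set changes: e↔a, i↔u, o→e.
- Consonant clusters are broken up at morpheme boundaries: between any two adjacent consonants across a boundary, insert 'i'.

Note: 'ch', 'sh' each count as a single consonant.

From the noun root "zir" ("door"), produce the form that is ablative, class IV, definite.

zireshechi

Attach noun class class IV -esh → ziresh.
Attach definiteness definite -e (after consonant 'sh') → zireshe.
Attach case ablative -chu → zireshechu.
Apply vowel harmony: zireshechu → zireshechi.
Epenthesis: no change.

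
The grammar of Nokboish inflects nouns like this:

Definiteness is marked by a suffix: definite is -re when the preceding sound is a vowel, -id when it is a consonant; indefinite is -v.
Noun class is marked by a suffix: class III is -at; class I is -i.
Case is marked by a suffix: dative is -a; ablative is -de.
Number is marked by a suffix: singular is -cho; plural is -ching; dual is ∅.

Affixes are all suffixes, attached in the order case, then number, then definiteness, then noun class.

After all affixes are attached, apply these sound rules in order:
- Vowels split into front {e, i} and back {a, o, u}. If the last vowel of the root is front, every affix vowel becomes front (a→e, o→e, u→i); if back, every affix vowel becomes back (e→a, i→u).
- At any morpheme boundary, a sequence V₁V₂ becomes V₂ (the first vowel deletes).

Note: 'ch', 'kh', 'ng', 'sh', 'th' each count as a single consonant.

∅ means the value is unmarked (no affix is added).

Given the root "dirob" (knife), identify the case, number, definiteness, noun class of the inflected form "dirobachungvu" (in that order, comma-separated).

Segment: dirob-a-ching-v-i.
case: -a → dative.
number: -ching → plural.
definiteness: -v → indefinite.
noun class: -i → class I.

dative, plural, indefinite, class I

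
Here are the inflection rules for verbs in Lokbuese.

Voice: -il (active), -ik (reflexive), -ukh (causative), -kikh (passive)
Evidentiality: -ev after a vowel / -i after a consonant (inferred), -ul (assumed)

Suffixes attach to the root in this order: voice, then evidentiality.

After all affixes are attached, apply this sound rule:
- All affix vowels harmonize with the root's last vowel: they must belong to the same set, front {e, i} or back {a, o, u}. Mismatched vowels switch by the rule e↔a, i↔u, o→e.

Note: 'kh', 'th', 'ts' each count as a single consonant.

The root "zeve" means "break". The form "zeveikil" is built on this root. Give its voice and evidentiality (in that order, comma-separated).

reflexive, assumed

Segment: zeve-ik-ul.
voice: -ik → reflexive.
evidentiality: -ul → assumed.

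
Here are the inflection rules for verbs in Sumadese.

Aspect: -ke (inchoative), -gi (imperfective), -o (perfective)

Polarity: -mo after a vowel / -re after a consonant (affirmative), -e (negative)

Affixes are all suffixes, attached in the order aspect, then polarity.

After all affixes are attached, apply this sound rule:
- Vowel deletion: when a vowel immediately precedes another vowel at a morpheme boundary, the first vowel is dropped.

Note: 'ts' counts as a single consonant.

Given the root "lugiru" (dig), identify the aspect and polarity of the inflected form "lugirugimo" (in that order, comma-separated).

Segment: lugiru-gi-mo.
aspect: -gi → imperfective.
polarity: -mo/re → affirmative.

imperfective, affirmative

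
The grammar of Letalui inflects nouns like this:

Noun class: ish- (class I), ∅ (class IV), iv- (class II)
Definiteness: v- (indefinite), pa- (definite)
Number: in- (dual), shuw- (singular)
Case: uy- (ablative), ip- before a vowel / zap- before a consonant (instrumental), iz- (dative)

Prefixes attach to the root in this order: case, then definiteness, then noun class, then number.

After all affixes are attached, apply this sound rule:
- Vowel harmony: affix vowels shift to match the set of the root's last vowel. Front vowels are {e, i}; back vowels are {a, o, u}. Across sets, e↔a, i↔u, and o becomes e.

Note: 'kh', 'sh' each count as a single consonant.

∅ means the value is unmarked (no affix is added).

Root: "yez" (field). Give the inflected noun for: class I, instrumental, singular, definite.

Attach case instrumental zap- (before consonant 'y') → zapyez.
Attach definiteness definite pa- → pazapyez.
Attach noun class class I ish- → ishpazapyez.
Attach number singular shuw- → shuwishpazapyez.
Apply vowel harmony: shuwishpazapyez → shiwishpezepyez.

shiwishpezepyez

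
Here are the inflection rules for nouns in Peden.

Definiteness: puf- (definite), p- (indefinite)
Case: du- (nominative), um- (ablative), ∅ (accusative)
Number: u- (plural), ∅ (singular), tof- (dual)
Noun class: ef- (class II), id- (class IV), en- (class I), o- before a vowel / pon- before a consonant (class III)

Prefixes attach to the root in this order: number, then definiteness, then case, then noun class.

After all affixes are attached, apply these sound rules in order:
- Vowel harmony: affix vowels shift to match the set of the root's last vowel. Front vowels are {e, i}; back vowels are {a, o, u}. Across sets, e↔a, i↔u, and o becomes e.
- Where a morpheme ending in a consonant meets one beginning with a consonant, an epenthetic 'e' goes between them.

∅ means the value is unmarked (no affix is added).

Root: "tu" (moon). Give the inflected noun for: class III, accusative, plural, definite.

ponepufutu

Attach number plural u- → utu.
Attach definiteness definite puf- → pufutu.
case = accusative: zero marking, form stays pufutu.
Attach noun class class III pon- (before consonant 'p') → ponpufutu.
Vowel harmony: no change.
Apply epenthesis: ponpufutu → ponepufutu.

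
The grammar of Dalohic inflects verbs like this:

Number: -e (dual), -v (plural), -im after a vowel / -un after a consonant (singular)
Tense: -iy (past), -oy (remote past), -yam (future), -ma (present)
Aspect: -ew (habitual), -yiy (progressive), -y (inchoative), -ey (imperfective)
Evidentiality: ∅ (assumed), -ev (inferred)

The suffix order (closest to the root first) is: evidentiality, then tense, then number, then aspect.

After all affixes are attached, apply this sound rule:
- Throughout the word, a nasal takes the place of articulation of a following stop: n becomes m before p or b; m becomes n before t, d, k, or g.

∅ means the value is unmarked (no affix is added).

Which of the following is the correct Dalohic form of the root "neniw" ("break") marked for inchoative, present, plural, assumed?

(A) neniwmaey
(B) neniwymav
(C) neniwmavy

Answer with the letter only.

C

evidentiality = assumed: zero marking, form stays neniw.
Attach tense present -ma → neniwma.
Attach number plural -v → neniwmav.
Attach aspect inchoative -y → neniwmavy.
Nasal assimilation: no change.
So the correct form is neniwmavy, option (C).
(B) neniwymav is wrong: it has the affixes in the wrong order.
(A) neniwmaey is wrong: it uses dual instead of plural for number.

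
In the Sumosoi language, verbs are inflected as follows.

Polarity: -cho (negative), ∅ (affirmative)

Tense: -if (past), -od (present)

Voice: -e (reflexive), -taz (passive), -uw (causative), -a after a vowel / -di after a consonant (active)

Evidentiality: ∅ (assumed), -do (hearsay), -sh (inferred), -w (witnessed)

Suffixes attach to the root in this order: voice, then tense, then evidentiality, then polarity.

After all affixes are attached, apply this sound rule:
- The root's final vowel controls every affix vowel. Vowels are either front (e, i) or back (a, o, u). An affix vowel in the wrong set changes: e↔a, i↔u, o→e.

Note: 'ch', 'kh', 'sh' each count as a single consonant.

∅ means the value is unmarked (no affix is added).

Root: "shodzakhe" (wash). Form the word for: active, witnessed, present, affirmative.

shodzakheeedw

Attach voice active -a (after vowel 'e') → shodzakhea.
Attach tense present -od → shodzakheaod.
Attach evidentiality witnessed -w → shodzakheaodw.
polarity = affirmative: zero marking, form stays shodzakheaodw.
Apply vowel harmony: shodzakheaodw → shodzakheeedw.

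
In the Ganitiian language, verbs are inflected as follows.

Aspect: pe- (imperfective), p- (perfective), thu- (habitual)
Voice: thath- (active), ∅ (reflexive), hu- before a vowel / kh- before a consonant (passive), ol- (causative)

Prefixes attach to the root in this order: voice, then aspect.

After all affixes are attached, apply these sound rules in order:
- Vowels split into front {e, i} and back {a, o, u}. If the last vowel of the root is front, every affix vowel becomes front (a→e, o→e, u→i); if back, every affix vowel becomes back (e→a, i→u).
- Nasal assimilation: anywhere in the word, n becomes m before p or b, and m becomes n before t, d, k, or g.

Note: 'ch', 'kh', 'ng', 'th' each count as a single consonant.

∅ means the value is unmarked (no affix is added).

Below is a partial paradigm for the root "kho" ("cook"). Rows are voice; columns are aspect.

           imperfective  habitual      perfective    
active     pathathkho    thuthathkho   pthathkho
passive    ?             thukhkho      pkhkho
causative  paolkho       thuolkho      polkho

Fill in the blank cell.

pakhkho

Attach voice passive kh- (before consonant 'kh') → khkho.
Attach aspect imperfective pe- → pekhkho.
Apply vowel harmony: pekhkho → pakhkho.
Nasal assimilation: no change.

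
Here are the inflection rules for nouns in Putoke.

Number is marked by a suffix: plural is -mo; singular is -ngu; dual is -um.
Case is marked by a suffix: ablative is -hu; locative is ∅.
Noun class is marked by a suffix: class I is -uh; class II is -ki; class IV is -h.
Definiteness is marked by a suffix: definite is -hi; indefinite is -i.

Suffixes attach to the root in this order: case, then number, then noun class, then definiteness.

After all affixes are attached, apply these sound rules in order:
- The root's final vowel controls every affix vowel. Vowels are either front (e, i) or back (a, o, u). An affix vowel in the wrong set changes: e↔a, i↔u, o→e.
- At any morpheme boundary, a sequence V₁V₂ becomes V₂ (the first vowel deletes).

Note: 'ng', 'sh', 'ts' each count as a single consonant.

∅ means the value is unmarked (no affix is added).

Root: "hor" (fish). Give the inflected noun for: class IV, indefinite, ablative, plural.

horhumohu

Attach case ablative -hu → horhu.
Attach number plural -mo → horhumo.
Attach noun class class IV -h → horhumoh.
Attach definiteness indefinite -i → horhumohi.
Apply vowel harmony: horhumohi → horhumohu.
Vowel deletion: no change.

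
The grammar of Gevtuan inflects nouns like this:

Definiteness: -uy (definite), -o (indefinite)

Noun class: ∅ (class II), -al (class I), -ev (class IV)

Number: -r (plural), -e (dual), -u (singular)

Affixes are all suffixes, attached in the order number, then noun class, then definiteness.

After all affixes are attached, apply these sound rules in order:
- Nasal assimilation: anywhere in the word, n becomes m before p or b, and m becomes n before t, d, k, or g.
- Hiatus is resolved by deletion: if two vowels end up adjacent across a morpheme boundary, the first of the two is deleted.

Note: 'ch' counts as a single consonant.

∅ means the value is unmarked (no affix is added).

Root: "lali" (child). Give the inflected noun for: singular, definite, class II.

laluy

Attach number singular -u → laliu.
noun class = class II: zero marking, form stays laliu.
Attach definiteness definite -uy → laliuuy.
Nasal assimilation: no change.
Apply vowel deletion: laliuuy → laluy.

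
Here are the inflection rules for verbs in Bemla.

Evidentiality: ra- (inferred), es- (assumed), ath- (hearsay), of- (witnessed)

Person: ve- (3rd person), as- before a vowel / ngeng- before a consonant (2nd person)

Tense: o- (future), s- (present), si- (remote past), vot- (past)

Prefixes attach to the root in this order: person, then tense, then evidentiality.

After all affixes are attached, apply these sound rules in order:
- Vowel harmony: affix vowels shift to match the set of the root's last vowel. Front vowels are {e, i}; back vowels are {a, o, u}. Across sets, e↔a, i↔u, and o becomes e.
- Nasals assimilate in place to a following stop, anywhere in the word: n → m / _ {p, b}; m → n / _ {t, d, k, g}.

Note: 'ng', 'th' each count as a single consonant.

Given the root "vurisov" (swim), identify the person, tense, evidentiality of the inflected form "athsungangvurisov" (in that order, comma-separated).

Segment: ath-si-ngeng-vurisov.
person: as/ngeng- → 2nd person.
tense: si- → remote past.
evidentiality: ath- → hearsay.

2nd person, remote past, hearsay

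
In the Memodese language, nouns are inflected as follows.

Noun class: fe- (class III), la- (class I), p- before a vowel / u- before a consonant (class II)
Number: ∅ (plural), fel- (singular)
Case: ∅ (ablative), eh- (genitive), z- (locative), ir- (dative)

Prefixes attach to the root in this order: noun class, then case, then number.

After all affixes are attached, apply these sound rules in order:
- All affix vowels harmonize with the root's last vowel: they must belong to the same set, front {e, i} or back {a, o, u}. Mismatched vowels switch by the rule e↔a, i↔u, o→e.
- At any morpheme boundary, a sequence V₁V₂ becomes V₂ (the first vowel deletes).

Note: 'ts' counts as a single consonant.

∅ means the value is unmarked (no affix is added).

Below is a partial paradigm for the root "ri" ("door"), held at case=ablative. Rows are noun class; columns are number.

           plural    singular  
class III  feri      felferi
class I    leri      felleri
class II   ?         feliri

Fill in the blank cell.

iri

Attach noun class class II u- (before consonant 'r') → uri.
case = ablative: zero marking, form stays uri.
number = plural: zero marking, form stays uri.
Apply vowel harmony: uri → iri.
Vowel deletion: no change.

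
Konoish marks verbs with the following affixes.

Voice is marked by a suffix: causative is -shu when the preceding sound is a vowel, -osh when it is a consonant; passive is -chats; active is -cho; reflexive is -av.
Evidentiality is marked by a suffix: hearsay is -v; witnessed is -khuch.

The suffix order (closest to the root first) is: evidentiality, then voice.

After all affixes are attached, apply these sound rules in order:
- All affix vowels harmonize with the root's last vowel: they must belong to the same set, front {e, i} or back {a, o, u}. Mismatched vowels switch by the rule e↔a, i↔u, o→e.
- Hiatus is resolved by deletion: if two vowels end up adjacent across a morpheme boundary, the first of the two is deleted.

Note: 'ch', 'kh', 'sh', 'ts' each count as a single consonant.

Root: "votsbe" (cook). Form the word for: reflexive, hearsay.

Attach evidentiality hearsay -v → votsbev.
Attach voice reflexive -av → votsbevav.
Apply vowel harmony: votsbevav → votsbevev.
Vowel deletion: no change.

votsbevev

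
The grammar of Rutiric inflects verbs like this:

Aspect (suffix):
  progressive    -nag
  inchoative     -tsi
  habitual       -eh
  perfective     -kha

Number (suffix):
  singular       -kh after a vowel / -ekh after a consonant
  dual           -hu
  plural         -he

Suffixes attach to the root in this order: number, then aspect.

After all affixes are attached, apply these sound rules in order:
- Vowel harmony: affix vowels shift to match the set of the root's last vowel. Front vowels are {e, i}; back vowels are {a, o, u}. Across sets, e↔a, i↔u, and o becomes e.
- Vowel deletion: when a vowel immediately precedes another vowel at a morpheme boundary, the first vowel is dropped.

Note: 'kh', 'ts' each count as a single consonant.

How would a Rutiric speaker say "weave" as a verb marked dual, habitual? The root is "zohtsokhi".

zohtsokhiheh

Attach number dual -hu → zohtsokhihu.
Attach aspect habitual -eh → zohtsokhihueh.
Apply vowel harmony: zohtsokhihueh → zohtsokhihieh.
Apply vowel deletion: zohtsokhihieh → zohtsokhiheh.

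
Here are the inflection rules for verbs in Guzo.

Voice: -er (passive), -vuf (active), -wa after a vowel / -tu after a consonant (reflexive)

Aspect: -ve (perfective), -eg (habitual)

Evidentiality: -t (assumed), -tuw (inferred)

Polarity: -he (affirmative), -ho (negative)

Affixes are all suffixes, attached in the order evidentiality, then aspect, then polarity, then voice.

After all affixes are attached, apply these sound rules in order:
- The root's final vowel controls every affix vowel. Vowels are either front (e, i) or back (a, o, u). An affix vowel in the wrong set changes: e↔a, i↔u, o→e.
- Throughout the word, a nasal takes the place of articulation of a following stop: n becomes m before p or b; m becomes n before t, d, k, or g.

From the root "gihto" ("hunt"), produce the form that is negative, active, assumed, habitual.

Attach evidentiality assumed -t → gihtot.
Attach aspect habitual -eg → gihtoteg.
Attach polarity negative -ho → gihtotegho.
Attach voice active -vuf → gihtoteghovuf.
Apply vowel harmony: gihtoteghovuf → gihtotaghovuf.
Nasal assimilation: no change.

gihtotaghovuf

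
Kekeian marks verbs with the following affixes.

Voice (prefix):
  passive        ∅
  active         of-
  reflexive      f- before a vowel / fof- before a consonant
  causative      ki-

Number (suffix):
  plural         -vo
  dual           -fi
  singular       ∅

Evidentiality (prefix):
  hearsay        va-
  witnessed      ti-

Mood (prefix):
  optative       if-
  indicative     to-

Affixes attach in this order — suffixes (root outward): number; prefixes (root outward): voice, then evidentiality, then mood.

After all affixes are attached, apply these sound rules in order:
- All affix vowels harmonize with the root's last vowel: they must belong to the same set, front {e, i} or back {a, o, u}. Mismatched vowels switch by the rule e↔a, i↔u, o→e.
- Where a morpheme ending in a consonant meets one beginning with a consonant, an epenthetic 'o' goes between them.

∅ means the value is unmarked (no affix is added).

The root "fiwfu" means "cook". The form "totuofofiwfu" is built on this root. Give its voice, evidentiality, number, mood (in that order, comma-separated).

active, witnessed, singular, indicative

Segment: to-ti-of-fiwfu.
voice: of- → active.
evidentiality: ti- → witnessed.
number: ∅ → singular.
mood: to- → indicative.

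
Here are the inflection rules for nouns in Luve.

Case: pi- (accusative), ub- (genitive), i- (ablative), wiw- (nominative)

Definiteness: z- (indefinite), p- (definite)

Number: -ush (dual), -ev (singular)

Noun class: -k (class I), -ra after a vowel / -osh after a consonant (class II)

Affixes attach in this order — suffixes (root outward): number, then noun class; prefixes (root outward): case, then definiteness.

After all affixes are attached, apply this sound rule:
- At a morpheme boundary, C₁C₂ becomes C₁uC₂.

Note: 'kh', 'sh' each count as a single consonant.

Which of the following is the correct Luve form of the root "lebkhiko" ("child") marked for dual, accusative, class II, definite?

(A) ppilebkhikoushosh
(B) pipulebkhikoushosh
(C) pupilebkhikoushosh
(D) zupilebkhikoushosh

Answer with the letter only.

C

Attach number dual -ush → lebkhikoush.
Attach case accusative pi- → pilebkhikoush.
Attach definiteness definite p- → ppilebkhikoush.
Attach noun class class II -osh (after consonant 'sh') → ppilebkhikoushosh.
Apply epenthesis: ppilebkhikoushosh → pupilebkhikoushosh.
So the correct form is pupilebkhikoushosh, option (C).
(B) pipulebkhikoushosh is wrong: it has the affixes in the wrong order.
(D) zupilebkhikoushosh is wrong: it uses indefinite instead of definite for definiteness.
(A) ppilebkhikoushosh is wrong: it fails to apply the sound rule(s).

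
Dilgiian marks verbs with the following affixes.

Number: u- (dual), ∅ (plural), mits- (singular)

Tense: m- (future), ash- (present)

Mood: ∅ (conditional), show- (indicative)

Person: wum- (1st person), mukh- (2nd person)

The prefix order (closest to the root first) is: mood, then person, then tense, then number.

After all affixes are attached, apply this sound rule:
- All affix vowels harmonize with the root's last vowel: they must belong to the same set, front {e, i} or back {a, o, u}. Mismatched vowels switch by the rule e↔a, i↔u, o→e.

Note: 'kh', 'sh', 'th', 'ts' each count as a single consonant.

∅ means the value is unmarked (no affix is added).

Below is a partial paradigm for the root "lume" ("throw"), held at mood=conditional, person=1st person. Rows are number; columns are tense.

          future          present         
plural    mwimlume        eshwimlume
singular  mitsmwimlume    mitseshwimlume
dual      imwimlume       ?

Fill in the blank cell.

mood = conditional: zero marking, form stays lume.
Attach person 1st person wum- → wumlume.
Attach tense present ash- → ashwumlume.
Attach number dual u- → uashwumlume.
Apply vowel harmony: uashwumlume → ieshwimlume.

ieshwimlume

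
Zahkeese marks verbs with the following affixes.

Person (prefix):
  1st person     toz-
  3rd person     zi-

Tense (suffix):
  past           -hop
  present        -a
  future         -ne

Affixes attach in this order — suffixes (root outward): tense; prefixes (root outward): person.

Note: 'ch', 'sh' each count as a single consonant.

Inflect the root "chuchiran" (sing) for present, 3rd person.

Attach person 3rd person zi- → zichuchiran.
Attach tense present -a → zichuchirana.

zichuchirana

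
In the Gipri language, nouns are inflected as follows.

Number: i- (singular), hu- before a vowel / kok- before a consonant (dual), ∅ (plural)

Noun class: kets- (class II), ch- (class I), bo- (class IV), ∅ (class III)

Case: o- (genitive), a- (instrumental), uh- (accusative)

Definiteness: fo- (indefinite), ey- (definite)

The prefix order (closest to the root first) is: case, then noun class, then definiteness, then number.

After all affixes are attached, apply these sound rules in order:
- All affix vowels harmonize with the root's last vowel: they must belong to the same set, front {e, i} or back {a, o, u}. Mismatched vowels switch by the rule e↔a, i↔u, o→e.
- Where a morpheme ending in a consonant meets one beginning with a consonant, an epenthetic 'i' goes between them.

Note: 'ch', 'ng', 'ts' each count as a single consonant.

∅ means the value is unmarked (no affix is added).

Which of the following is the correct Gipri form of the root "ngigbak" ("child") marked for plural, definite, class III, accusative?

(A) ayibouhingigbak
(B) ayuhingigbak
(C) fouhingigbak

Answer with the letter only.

B

Attach case accusative uh- → uhngigbak.
noun class = class III: zero marking, form stays uhngigbak.
Attach definiteness definite ey- → eyuhngigbak.
number = plural: zero marking, form stays eyuhngigbak.
Apply vowel harmony: eyuhngigbak → ayuhngigbak.
Apply epenthesis: ayuhngigbak → ayuhingigbak.
So the correct form is ayuhingigbak, option (B).
(C) fouhingigbak is wrong: it uses indefinite instead of definite for definiteness.
(A) ayibouhingigbak is wrong: it uses class IV instead of class III for noun class.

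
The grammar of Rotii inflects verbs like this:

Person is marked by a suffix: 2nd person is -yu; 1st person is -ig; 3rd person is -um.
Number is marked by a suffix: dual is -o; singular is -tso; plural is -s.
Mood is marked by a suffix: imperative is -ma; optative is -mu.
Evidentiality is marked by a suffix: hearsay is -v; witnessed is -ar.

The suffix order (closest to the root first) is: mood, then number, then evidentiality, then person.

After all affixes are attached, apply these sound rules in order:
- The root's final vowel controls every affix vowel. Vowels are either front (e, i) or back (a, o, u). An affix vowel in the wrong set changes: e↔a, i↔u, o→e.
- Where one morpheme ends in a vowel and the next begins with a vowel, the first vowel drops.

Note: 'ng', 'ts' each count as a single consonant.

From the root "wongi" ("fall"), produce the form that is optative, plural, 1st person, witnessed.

Attach mood optative -mu → wongimu.
Attach number plural -s → wongimus.
Attach evidentiality witnessed -ar → wongimusar.
Attach person 1st person -ig → wongimusarig.
Apply vowel harmony: wongimusarig → wongimiserig.
Vowel deletion: no change.

wongimiserig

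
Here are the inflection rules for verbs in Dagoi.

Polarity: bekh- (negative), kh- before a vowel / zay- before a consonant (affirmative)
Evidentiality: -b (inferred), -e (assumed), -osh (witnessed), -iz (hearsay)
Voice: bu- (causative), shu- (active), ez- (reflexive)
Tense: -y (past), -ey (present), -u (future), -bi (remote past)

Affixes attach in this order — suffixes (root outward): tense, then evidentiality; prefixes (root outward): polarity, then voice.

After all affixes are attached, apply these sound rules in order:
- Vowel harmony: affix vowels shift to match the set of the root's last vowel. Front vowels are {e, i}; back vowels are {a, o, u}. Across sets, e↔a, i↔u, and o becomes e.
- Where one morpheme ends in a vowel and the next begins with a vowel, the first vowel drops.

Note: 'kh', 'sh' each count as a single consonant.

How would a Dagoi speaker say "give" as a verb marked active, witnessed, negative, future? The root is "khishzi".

Attach tense future -u → khishziu.
Attach polarity negative bekh- → bekhkhishziu.
Attach evidentiality witnessed -osh → bekhkhishziuosh.
Attach voice active shu- → shubekhkhishziuosh.
Apply vowel harmony: shubekhkhishziuosh → shibekhkhishziiesh.
Apply vowel deletion: shibekhkhishziiesh → shibekhkhishzesh.

shibekhkhishzesh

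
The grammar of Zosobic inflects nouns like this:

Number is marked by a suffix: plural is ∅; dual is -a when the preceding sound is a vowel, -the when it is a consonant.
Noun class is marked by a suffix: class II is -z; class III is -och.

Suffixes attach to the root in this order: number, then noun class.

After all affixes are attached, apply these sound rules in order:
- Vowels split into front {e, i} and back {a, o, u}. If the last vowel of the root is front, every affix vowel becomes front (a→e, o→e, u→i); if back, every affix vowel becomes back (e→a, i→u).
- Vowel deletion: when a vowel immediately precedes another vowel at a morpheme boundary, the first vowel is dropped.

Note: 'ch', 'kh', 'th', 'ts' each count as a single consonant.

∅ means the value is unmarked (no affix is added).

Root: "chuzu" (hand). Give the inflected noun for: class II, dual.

chuzaz

Attach number dual -a (after vowel 'u') → chuzua.
Attach noun class class II -z → chuzuaz.
Vowel harmony: no change.
Apply vowel deletion: chuzuaz → chuzaz.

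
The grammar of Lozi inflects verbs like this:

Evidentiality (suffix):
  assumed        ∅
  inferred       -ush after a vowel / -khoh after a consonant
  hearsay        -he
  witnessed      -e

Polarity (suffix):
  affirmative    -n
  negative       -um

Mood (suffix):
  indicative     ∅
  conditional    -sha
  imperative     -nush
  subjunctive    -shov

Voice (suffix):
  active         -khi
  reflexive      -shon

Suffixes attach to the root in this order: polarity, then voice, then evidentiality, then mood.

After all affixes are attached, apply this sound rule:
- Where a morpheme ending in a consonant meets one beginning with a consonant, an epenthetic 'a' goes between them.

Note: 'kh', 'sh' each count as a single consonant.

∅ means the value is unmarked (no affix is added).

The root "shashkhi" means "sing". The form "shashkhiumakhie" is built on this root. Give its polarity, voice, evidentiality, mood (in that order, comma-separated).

Segment: shashkhi-um-khi-e.
polarity: -um → negative.
voice: -khi → active.
evidentiality: -e → witnessed.
mood: ∅ → indicative.

negative, active, witnessed, indicative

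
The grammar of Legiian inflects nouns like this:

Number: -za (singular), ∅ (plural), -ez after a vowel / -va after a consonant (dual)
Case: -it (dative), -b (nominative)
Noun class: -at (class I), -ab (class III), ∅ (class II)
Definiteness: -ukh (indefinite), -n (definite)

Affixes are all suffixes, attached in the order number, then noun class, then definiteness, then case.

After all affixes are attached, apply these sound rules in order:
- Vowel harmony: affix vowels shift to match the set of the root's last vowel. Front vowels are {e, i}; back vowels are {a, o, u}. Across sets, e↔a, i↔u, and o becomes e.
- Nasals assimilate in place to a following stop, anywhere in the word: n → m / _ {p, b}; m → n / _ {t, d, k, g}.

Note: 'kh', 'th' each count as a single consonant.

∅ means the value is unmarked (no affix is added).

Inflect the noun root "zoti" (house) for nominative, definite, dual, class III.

Attach number dual -ez (after vowel 'i') → zotiez.
Attach noun class class III -ab → zotiezab.
Attach definiteness definite -n → zotiezabn.
Attach case nominative -b → zotiezabnb.
Apply vowel harmony: zotiezabnb → zotiezebnb.
Apply nasal assimilation: zotiezebnb → zotiezebmb.

zotiezebmb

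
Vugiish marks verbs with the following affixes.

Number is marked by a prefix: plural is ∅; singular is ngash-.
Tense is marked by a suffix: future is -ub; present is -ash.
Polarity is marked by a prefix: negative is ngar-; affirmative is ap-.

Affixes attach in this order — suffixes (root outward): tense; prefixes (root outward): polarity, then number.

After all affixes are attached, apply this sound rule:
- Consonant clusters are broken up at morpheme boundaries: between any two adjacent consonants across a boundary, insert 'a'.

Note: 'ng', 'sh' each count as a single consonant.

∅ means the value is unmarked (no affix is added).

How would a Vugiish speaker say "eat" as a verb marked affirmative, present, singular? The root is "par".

ngashapaparash

Attach polarity affirmative ap- → appar.
Attach tense present -ash → apparash.
Attach number singular ngash- → ngashapparash.
Apply epenthesis: ngashapparash → ngashapaparash.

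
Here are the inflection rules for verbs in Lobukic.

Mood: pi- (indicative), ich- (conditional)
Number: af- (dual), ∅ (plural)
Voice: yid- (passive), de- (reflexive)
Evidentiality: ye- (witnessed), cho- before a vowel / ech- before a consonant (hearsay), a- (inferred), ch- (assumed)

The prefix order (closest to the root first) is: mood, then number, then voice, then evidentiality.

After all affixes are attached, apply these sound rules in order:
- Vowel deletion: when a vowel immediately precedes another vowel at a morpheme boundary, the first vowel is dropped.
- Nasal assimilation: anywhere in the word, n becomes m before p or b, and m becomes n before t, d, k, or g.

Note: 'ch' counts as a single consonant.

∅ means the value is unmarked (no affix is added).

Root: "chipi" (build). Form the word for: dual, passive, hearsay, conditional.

echyidafichchipi

Attach mood conditional ich- → ichchipi.
Attach number dual af- → afichchipi.
Attach voice passive yid- → yidafichchipi.
Attach evidentiality hearsay ech- (before consonant 'y') → echyidafichchipi.
Vowel deletion: no change.
Nasal assimilation: no change.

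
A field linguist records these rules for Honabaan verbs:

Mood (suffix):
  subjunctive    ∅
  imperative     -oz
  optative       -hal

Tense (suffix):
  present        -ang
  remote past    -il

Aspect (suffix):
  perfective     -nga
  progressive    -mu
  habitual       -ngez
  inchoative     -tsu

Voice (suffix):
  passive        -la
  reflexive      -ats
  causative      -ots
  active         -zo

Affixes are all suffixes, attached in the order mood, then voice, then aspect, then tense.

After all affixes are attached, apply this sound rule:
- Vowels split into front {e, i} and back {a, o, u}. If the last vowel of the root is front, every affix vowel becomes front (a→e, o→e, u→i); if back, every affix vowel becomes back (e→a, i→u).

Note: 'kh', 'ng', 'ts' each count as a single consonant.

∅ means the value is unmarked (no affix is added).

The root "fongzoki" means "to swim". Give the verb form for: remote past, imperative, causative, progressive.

fongzokiezetsmiil

Attach mood imperative -oz → fongzokioz.
Attach voice causative -ots → fongzokiozots.
Attach aspect progressive -mu → fongzokiozotsmu.
Attach tense remote past -il → fongzokiozotsmuil.
Apply vowel harmony: fongzokiozotsmuil → fongzokiezetsmiil.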